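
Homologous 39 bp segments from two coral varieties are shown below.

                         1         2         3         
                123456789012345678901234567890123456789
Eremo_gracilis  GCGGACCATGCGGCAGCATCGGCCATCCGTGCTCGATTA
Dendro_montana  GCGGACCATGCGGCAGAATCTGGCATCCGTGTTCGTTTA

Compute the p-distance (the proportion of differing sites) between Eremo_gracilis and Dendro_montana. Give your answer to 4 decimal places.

Differing sites — 17:C/A; 21:G/T; 23:C/G; 32:C/T; 36:A/T.
There are 5 differences over 39 sites, so p = 5/39 = 0.1282.

0.1282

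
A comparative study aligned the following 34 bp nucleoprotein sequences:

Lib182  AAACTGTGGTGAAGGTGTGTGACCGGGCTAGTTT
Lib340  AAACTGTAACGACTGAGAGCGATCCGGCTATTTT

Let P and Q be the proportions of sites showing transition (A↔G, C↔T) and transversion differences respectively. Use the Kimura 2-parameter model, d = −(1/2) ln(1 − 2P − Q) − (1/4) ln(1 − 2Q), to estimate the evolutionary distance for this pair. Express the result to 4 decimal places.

The sequences differ at positions 8 (G/A, transition), 9 (G/A, transition), 10 (T/C, transition), 13 (A/C, transversion), 14 (G/T, transversion), 16 (T/A, transversion), 18 (T/A, transversion), 20 (T/C, transition), 23 (C/T, transition), 25 (G/C, transversion), 31 (G/T, transversion).
Of the 11 differences, 5 transitions and 6 transversions over 34 sites: P = 5/34 = 0.147059, Q = 6/34 = 0.176471.
d = −0.5·ln(0.529411) − 0.25·ln(0.647058) = −0.5·(-0.635990) − 0.25·(-0.435319) = 0.4268.

0.4268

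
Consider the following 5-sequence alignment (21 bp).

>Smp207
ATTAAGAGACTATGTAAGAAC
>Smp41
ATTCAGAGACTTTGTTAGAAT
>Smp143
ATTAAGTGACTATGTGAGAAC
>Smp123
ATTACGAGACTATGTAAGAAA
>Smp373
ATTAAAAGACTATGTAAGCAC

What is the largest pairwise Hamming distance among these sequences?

Pairwise Hamming distances:
  Smp207 vs Smp41: 4
  Smp207 vs Smp143: 2
  Smp207 vs Smp123: 2
  Smp207 vs Smp373: 2
  Smp41 vs Smp143: 5
  Smp41 vs Smp123: 5
  Smp41 vs Smp373: 6
  Smp143 vs Smp123: 4
  Smp143 vs Smp373: 4
  Smp123 vs Smp373: 4
The largest is 6, between Smp41 and Smp373.

6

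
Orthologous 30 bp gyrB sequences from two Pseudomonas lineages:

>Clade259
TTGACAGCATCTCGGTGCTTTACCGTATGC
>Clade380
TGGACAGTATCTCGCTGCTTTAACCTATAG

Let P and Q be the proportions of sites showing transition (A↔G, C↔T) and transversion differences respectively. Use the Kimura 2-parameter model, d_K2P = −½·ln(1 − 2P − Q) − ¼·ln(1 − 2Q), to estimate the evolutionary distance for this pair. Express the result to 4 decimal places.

Mismatches occur at site 2 (T→G, transversion), site 8 (C→T, transition), site 15 (G→C, transversion), site 23 (C→A, transversion), site 25 (G→C, transversion), site 29 (G→A, transition), site 30 (C→G, transversion).
Of the 7 differences, 2 transitions and 5 transversions over 30 sites: P = 2/30 = 0.066667, Q = 5/30 = 0.166667.
d = −0.5·ln(0.699999) − 0.25·ln(0.666666) = −0.5·(-0.356676) − 0.25·(-0.405466) = 0.2797.

0.2797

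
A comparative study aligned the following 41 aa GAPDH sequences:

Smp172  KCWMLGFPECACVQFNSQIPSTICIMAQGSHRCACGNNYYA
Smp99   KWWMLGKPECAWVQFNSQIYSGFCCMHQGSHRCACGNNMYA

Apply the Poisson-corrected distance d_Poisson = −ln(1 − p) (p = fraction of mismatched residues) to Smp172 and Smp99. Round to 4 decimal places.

The sequences differ at positions 2 (C/W), 7 (F/K), 12 (C/W), 20 (P/Y), 22 (T/G), 23 (I/F), 25 (I/C), 27 (A/H), 39 (Y/M).
p = 9/41 = 0.219512.
d = −ln(1 − 0.219512) = −ln(0.780488) = 0.2478.

0.2478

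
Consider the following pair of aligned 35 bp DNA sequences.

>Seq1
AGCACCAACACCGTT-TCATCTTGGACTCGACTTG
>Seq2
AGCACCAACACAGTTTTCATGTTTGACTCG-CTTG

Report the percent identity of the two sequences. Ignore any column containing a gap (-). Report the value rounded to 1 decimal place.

Excluding the 2 gap columns leaves 33 comparable sites.
Mismatches occur at site 12 (C→A), site 21 (C→G), site 24 (G→T).
30 of the 33 comparable sites match, so the percent identity is 30/33 × 100 = 90.9%.

90.9%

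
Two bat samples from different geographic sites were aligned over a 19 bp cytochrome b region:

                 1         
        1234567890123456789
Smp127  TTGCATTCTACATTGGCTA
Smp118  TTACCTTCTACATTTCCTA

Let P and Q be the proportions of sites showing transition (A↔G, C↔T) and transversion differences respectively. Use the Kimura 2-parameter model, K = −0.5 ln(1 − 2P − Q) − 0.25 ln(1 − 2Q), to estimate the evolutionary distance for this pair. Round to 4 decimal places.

0.2476

Differing sites — 3:G/A (Ti); 5:A/C (Tv); 15:G/T (Tv); 16:G/C (Tv).
Of the 4 differences, 1 transition and 3 transversions over 19 sites: P = 1/19 = 0.052632, Q = 3/19 = 0.157895.
d = −0.5·ln(0.736841) − 0.25·ln(0.684210) = −0.5·(-0.305383) − 0.25·(-0.379490) = 0.2476.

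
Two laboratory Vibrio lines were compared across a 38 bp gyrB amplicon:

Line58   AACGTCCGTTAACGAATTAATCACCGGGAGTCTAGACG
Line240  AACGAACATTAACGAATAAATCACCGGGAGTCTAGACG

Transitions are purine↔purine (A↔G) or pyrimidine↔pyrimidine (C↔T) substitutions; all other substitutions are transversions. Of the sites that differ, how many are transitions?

1

Mismatches occur at site 5 (T/A, transversion), site 6 (C/A, transversion), site 8 (G/A, transition), site 18 (T/A, transversion).
Of the 4 differences, 1 transition and 3 transversions, so the answer is 1.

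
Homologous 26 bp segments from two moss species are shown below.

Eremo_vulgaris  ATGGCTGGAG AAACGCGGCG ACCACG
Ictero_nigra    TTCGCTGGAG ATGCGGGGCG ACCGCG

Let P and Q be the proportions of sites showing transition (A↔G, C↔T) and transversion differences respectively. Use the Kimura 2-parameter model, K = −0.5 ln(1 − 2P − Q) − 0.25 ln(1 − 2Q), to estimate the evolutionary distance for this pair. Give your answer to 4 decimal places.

0.2758

Differing sites — 1:A/T (Tv); 3:G/C (Tv); 12:A/T (Tv); 13:A/G (Ti); 16:C/G (Tv); 24:A/G (Ti).
Of the 6 differences, 2 transitions and 4 transversions over 26 sites: P = 2/26 = 0.076923, Q = 4/26 = 0.153846.
d = −0.5·ln(0.692308) − 0.25·ln(0.692308) = −0.5·(-0.367724) − 0.25·(-0.367724) = 0.2758.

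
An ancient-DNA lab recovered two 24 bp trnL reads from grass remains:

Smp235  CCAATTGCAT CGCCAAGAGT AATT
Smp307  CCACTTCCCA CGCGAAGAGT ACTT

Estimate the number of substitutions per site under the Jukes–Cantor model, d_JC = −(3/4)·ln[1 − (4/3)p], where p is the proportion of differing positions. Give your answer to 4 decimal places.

0.3041

Mismatches occur at site 4 (A/C), site 7 (G/C), site 9 (A/C), site 10 (T/A), site 14 (C/G), site 22 (A/C).
p = 6/24 = 0.250000.
d = −0.75 · ln(1 − (4/3)·0.250000) = −0.75 · ln(0.666667) = −0.75 · (-0.405465) = 0.3041.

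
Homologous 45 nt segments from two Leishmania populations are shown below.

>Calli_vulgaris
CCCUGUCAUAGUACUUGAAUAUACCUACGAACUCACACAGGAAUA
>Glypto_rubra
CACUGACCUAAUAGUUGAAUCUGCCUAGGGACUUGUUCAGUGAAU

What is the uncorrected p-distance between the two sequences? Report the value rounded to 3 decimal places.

The sequences differ at positions 2 (C/A), 6 (U/A), 8 (A/C), 11 (G/A), 14 (C/G), 21 (A/C), 23 (A/G), 28 (C/G), 30 (A/G), 34 (C/U), 35 (A/G), 36 (C/U), 37 (A/U), 41 (G/U), 42 (A/G), 44 (U/A), 45 (A/U).
There are 17 differences over 45 sites, so p = 17/45 = 0.378.

0.378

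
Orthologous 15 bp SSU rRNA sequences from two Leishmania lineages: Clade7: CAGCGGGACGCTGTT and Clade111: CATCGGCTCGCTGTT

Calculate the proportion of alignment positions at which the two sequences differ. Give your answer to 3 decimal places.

0.200

Mismatches occur at site 3 (G↔T), site 7 (G↔C), site 8 (A↔T).
There are 3 differences over 15 sites, so p = 3/15 = 0.200.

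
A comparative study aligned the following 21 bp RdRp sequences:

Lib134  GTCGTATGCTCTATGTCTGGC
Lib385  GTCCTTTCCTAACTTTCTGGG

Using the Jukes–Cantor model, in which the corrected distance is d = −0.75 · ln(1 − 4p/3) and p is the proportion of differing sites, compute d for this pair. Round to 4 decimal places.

0.5319

Mismatches occur at site 4 (G→C), site 6 (A→T), site 8 (G→C), site 11 (C→A), site 12 (T→A), site 13 (A→C), site 15 (G→T), site 21 (C→G).
p = 8/21 = 0.380952.
d = −0.75 · ln(1 − (4/3)·0.380952) = −0.75 · ln(0.492064) = −0.75 · (-0.709146) = 0.5319.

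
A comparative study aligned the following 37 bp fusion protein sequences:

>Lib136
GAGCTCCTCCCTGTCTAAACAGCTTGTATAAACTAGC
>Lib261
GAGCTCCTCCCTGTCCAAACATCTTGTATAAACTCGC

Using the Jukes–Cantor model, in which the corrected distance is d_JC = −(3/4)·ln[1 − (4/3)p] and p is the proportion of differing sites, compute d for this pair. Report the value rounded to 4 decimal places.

0.0858

Differing sites — 16:T/C; 22:G/T; 35:A/C.
p = 3/37 = 0.081081.
d = −0.75 · ln(1 − (4/3)·0.081081) = −0.75 · ln(0.891892) = −0.75 · (-0.114410) = 0.0858.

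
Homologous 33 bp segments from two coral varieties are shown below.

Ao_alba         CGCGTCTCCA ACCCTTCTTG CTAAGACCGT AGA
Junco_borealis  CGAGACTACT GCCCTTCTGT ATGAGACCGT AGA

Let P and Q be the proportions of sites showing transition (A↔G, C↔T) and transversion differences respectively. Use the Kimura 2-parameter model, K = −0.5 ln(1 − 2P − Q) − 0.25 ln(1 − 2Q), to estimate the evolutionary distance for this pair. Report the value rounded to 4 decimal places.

Differing sites — 3:C/A (Tv); 5:T/A (Tv); 8:C/A (Tv); 10:A/T (Tv); 11:A/G (Ti); 19:T/G (Tv); 20:G/T (Tv); 21:C/A (Tv); 23:A/G (Ti).
Of the 9 differences, 2 transitions and 7 transversions over 33 sites: P = 2/33 = 0.060606, Q = 7/33 = 0.212121.
d = −0.5·ln(0.666667) − 0.25·ln(0.575758) = −0.5·(-0.405465) − 0.25·(-0.552068) = 0.3407.

0.3407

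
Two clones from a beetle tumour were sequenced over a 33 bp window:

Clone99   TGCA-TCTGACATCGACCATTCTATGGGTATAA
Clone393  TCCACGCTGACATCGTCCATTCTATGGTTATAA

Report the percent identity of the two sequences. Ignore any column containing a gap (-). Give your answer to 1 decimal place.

Excluding the 1 gap column leaves 32 comparable sites.
Mismatches occur at site 2 (G/C), site 6 (T/G), site 16 (A/T), site 28 (G/T).
28 of the 32 comparable sites match, so the percent identity is 28/32 × 100 = 87.5%.

87.5%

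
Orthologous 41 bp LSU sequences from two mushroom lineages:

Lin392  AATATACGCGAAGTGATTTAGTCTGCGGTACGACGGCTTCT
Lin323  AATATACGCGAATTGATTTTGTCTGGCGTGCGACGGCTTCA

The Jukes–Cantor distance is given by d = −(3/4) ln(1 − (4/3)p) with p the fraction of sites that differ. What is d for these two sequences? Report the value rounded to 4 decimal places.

The sequences differ at positions 13 (G/T), 20 (A/T), 26 (C/G), 27 (G/C), 30 (A/G), 41 (T/A).
p = 6/41 = 0.146341.
d = −0.75 · ln(1 − (4/3)·0.146341) = −0.75 · ln(0.804879) = −0.75 · (-0.217063) = 0.1628.

0.1628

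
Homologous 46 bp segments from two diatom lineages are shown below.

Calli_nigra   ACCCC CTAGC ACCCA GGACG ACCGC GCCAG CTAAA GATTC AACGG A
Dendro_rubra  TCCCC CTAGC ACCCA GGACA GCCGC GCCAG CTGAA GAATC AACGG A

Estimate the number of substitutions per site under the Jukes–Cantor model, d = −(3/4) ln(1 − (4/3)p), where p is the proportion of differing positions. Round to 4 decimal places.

The sequences differ at positions 1 (A/T), 20 (G/A), 21 (A/G), 33 (A/G), 38 (T/A).
p = 5/46 = 0.108696.
d = −0.75 · ln(1 − (4/3)·0.108696) = −0.75 · ln(0.855072) = −0.75 · (-0.156570) = 0.1174.

0.1174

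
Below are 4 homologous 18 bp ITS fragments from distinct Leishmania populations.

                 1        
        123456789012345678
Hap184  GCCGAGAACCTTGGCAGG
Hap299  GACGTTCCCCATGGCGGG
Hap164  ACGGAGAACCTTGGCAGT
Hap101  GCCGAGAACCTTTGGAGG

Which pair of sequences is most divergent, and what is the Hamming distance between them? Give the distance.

10

Pairwise Hamming distances:
  Hap184 vs Hap299: 7
  Hap184 vs Hap164: 3
  Hap184 vs Hap101: 2
  Hap299 vs Hap164: 10
  Hap299 vs Hap101: 9
  Hap164 vs Hap101: 5
The largest is 10, between Hap299 and Hap164.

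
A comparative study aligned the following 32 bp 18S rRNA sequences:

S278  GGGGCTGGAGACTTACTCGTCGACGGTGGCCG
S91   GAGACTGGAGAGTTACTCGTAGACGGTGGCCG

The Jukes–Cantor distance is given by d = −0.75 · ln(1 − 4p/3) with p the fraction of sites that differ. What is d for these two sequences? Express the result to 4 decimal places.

The sequences differ at positions 2 (G/A), 4 (G/A), 12 (C/G), 21 (C/A).
p = 4/32 = 0.125000.
d = −0.75 · ln(1 − (4/3)·0.125000) = −0.75 · ln(0.833333) = −0.75 · (-0.182322) = 0.1367.

0.1367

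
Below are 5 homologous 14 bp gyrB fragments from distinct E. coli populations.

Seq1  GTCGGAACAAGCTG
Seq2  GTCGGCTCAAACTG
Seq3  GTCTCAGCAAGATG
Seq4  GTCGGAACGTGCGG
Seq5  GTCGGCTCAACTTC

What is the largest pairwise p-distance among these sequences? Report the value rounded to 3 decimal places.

0.571

Pairwise Hamming distances:
  Seq1 vs Seq2: 3
  Seq1 vs Seq3: 4
  Seq1 vs Seq4: 3
  Seq1 vs Seq5: 5
  Seq2 vs Seq3: 6
  Seq2 vs Seq4: 6
  Seq2 vs Seq5: 3
  Seq3 vs Seq4: 7
  Seq3 vs Seq5: 7
  Seq4 vs Seq5: 8
The largest is 8 mismatches, between Seq4 and Seq5; p = 8/14 = 0.571.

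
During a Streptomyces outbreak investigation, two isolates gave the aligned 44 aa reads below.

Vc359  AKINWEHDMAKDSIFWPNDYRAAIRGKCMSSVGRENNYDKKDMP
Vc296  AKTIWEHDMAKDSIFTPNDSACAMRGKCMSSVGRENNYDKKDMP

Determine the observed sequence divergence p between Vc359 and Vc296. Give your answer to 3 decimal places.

The sequences differ at positions 3 (I/T), 4 (N/I), 16 (W/T), 20 (Y/S), 21 (R/A), 22 (A/C), 24 (I/M).
There are 7 differences over 44 sites, so p = 7/44 = 0.159.

0.159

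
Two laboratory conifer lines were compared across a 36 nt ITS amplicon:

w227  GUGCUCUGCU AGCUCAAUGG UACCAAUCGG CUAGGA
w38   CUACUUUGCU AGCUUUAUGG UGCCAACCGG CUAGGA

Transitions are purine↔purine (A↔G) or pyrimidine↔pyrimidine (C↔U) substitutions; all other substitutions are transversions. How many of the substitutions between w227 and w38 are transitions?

5

Mismatches occur at site 1 (G/C, transversion), site 3 (G/A, transition), site 6 (C/U, transition), site 15 (C/U, transition), site 16 (A/U, transversion), site 22 (A/G, transition), site 27 (U/C, transition).
Of the 7 differences, 5 transitions and 2 transversions, so the answer is 5.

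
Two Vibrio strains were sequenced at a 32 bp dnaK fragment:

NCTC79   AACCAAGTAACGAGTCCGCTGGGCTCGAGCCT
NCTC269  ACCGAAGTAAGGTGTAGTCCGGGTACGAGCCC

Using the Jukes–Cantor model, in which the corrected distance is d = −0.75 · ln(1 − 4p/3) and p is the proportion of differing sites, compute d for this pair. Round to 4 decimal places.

Mismatches occur at site 2 (A/C), site 4 (C/G), site 11 (C/G), site 13 (A/T), site 16 (C/A), site 17 (C/G), site 18 (G/T), site 20 (T/C), site 24 (C/T), site 25 (T/A), site 32 (T/C).
p = 11/32 = 0.343750.
d = −0.75 · ln(1 − (4/3)·0.343750) = −0.75 · ln(0.541667) = −0.75 · (-0.613104) = 0.4598.

0.4598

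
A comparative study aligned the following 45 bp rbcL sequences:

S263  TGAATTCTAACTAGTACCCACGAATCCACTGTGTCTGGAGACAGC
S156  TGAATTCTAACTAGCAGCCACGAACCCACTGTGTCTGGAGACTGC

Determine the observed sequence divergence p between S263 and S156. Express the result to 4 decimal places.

0.0889

Differing sites — 15:T/C; 17:C/G; 25:T/C; 43:A/T.
There are 4 differences over 45 sites, so p = 4/45 = 0.0889.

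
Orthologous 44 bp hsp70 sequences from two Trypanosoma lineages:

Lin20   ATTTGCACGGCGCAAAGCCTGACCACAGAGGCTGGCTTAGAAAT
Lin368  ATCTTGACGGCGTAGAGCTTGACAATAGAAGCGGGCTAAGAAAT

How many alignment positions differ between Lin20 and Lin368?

11

The sequences differ at positions 3 (T/C), 5 (G/T), 6 (C/G), 13 (C/T), 15 (A/G), 19 (C/T), 24 (C/A), 26 (C/T), 30 (G/A), 33 (T/G), 38 (T/A).
That gives 11 mismatches out of 44 aligned sites, so the Hamming distance is 11.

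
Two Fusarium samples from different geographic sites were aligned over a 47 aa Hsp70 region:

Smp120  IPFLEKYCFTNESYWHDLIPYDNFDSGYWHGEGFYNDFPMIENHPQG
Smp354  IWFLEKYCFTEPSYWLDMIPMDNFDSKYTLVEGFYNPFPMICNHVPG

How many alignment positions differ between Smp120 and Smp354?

Differing sites — 2:P/W; 11:N/E; 12:E/P; 16:H/L; 18:L/M; 21:Y/M; 27:G/K; 29:W/T; 30:H/L; 31:G/V; 37:D/P; 42:E/C; 45:P/V; 46:Q/P.
That gives 14 mismatches out of 47 aligned sites, so the Hamming distance is 14.

14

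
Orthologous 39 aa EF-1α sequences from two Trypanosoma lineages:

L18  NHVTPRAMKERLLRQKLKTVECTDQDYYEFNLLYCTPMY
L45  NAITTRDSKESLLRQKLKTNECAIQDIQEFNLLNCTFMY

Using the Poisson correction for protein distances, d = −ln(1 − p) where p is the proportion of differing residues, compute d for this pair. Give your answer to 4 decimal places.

0.4055

Mismatches occur at site 2 (H→A), site 3 (V→I), site 5 (P→T), site 7 (A→D), site 8 (M→S), site 11 (R→S), site 20 (V→N), site 23 (T→A), site 24 (D→I), site 27 (Y→I), site 28 (Y→Q), site 34 (Y→N), site 37 (P→F).
p = 13/39 = 0.333333.
d = −ln(1 − 0.333333) = −ln(0.666667) = 0.4055.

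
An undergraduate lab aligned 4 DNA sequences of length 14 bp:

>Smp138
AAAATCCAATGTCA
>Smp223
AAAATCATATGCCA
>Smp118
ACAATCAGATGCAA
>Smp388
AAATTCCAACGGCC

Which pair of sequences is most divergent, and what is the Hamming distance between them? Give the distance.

Pairwise Hamming distances:
  Smp138 vs Smp223: 3
  Smp138 vs Smp118: 5
  Smp138 vs Smp388: 4
  Smp223 vs Smp118: 3
  Smp223 vs Smp388: 6
  Smp118 vs Smp388: 8
The largest is 8, between Smp118 and Smp388.

8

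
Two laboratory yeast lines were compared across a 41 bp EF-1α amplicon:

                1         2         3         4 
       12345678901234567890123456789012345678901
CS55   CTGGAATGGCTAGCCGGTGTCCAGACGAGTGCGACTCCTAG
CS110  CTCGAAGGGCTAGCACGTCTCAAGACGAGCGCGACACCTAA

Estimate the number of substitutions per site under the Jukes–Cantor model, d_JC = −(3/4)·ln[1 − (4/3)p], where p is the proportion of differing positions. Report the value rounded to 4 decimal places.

The sequences differ at positions 3 (G/C), 7 (T/G), 15 (C/A), 16 (G/C), 19 (G/C), 22 (C/A), 30 (T/C), 36 (T/A), 41 (G/A).
p = 9/41 = 0.219512.
d = −0.75 · ln(1 − (4/3)·0.219512) = −0.75 · ln(0.707317) = −0.75 · (-0.346276) = 0.2597.

0.2597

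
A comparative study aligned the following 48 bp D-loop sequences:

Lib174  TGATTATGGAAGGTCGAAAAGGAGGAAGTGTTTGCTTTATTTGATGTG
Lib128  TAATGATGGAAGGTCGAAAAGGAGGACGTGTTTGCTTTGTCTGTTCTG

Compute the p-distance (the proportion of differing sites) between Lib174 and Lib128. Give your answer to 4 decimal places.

0.1458

The sequences differ at positions 2 (G/A), 5 (T/G), 27 (A/C), 39 (A/G), 41 (T/C), 44 (A/T), 46 (G/C).
There are 7 differences over 48 sites, so p = 7/48 = 0.1458.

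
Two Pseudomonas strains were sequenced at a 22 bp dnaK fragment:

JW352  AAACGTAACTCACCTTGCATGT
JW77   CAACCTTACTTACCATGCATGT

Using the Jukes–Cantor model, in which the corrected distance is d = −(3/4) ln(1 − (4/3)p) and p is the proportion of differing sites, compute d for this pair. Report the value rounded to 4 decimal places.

Mismatches occur at site 1 (A↔C), site 5 (G↔C), site 7 (A↔T), site 11 (C↔T), site 15 (T↔A).
p = 5/22 = 0.227273.
d = −0.75 · ln(1 − (4/3)·0.227273) = −0.75 · ln(0.696969) = −0.75 · (-0.361014) = 0.2708.

0.2708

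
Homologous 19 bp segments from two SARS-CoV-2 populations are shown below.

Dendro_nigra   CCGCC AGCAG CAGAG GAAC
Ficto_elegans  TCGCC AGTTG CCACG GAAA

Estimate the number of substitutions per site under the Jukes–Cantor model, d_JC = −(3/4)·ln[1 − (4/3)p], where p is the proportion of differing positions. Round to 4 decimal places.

Mismatches occur at site 1 (C/T), site 8 (C/T), site 9 (A/T), site 12 (A/C), site 13 (G/A), site 14 (A/C), site 19 (C/A).
p = 7/19 = 0.368421.
d = −0.75 · ln(1 − (4/3)·0.368421) = −0.75 · ln(0.508772) = −0.75 · (-0.675755) = 0.5068.

0.5068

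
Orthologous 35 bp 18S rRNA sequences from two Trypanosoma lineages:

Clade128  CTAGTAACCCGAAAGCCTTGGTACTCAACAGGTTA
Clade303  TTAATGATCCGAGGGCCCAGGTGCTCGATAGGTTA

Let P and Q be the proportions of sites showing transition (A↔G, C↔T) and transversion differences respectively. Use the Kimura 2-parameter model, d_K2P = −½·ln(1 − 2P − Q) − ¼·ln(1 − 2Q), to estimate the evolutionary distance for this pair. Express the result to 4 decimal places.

0.4729

The sequences differ at positions 1 (C/T, transition), 4 (G/A, transition), 6 (A/G, transition), 8 (C/T, transition), 13 (A/G, transition), 14 (A/G, transition), 18 (T/C, transition), 19 (T/A, transversion), 23 (A/G, transition), 27 (A/G, transition), 29 (C/T, transition).
Of the 11 differences, 10 transitions and 1 transversion over 35 sites: P = 10/35 = 0.285714, Q = 1/35 = 0.028571.
d = −0.5·ln(0.400001) − 0.25·ln(0.942858) = −0.5·(-0.916288) − 0.25·(-0.058840) = 0.4729.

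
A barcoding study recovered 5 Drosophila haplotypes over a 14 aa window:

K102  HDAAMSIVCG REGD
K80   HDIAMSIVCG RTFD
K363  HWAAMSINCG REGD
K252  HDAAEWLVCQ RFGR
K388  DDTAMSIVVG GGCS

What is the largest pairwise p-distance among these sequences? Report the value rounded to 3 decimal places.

Pairwise Hamming distances:
  K102 vs K80: 3
  K102 vs K363: 2
  K102 vs K252: 6
  K102 vs K388: 7
  K80 vs K363: 5
  K80 vs K252: 8
  K80 vs K388: 7
  K363 vs K252: 8
  K363 vs K388: 9
  K252 vs K388: 11
The largest is 11 mismatches, between K252 and K388; p = 11/14 = 0.786.

0.786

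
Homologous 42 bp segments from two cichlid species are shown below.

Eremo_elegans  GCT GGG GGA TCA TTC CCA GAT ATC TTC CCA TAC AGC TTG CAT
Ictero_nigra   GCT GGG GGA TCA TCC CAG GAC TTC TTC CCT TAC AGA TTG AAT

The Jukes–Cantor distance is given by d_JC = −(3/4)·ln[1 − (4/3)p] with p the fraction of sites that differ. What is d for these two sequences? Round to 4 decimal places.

0.2197

Differing sites — 14:T/C; 17:C/A; 18:A/G; 21:T/C; 22:A/T; 30:A/T; 36:C/A; 40:C/A.
p = 8/42 = 0.190476.
d = −0.75 · ln(1 − (4/3)·0.190476) = −0.75 · ln(0.746032) = −0.75 · (-0.292987) = 0.2197.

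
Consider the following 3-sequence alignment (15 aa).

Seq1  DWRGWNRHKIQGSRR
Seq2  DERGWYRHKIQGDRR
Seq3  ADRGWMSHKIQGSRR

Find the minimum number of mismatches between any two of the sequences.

Pairwise Hamming distances:
  Seq1 vs Seq2: 3
  Seq1 vs Seq3: 4
  Seq2 vs Seq3: 5
The smallest is 3, between Seq1 and Seq2.

3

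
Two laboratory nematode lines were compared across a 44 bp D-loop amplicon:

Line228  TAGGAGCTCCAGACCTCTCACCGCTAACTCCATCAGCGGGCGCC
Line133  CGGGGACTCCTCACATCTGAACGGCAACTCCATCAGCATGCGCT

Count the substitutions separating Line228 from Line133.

Mismatches occur at site 1 (T→C), site 2 (A→G), site 5 (A→G), site 6 (G→A), site 11 (A→T), site 12 (G→C), site 15 (C→A), site 19 (C→G), site 21 (C→A), site 24 (C→G), site 25 (T→C), site 38 (G→A), site 39 (G→T), site 44 (C→T).
That gives 14 mismatches out of 44 aligned sites, so the Hamming distance is 14.

14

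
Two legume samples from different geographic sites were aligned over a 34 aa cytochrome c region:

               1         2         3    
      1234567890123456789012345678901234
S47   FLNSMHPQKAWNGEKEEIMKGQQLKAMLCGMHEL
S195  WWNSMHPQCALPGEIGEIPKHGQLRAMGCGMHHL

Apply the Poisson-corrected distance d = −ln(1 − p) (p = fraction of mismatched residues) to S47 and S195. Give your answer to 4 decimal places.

0.4818

The sequences differ at positions 1 (F/W), 2 (L/W), 9 (K/C), 11 (W/L), 12 (N/P), 15 (K/I), 16 (E/G), 19 (M/P), 21 (G/H), 22 (Q/G), 25 (K/R), 28 (L/G), 33 (E/H).
p = 13/34 = 0.382353.
d = −ln(1 − 0.382353) = −ln(0.617647) = 0.4818.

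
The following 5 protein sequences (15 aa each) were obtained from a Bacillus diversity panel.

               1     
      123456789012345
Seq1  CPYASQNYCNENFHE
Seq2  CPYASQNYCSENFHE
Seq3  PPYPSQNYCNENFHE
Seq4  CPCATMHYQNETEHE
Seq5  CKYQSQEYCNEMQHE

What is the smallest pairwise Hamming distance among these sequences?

Pairwise Hamming distances:
  Seq1 vs Seq2: 1
  Seq1 vs Seq3: 2
  Seq1 vs Seq4: 7
  Seq1 vs Seq5: 5
  Seq2 vs Seq3: 3
  Seq2 vs Seq4: 8
  Seq2 vs Seq5: 6
  Seq3 vs Seq4: 9
  Seq3 vs Seq5: 6
  Seq4 vs Seq5: 9
The smallest is 1, between Seq1 and Seq2.

1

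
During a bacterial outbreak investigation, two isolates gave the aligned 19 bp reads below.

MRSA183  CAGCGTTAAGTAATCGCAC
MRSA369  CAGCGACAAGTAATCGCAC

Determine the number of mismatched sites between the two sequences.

2

The sequences differ at positions 6 (T/A), 7 (T/C).
That gives 2 mismatches out of 19 aligned sites, so the Hamming distance is 2.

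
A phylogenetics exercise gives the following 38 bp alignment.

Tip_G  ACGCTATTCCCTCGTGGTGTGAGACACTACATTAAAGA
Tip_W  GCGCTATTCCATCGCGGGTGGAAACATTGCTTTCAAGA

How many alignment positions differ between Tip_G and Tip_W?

The sequences differ at positions 1 (A/G), 11 (C/A), 15 (T/C), 18 (T/G), 19 (G/T), 20 (T/G), 23 (G/A), 27 (C/T), 29 (A/G), 31 (A/T), 34 (A/C).
That gives 11 mismatches out of 38 aligned sites, so the Hamming distance is 11.

11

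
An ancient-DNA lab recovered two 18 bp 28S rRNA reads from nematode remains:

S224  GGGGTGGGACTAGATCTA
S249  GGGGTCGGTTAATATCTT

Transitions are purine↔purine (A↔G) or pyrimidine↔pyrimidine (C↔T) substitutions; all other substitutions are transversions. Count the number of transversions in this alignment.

The sequences differ at positions 6 (G/C, transversion), 9 (A/T, transversion), 10 (C/T, transition), 11 (T/A, transversion), 13 (G/T, transversion), 18 (A/T, transversion).
Of the 6 differences, 1 transition and 5 transversions, so the answer is 5.

5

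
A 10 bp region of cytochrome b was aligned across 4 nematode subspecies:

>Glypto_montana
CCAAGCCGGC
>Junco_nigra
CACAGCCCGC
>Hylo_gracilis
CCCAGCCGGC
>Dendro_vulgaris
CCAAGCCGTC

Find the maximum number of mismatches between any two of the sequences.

Pairwise Hamming distances:
  Glypto_montana vs Junco_nigra: 3
  Glypto_montana vs Hylo_gracilis: 1
  Glypto_montana vs Dendro_vulgaris: 1
  Junco_nigra vs Hylo_gracilis: 2
  Junco_nigra vs Dendro_vulgaris: 4
  Hylo_gracilis vs Dendro_vulgaris: 2
The largest is 4, between Junco_nigra and Dendro_vulgaris.

4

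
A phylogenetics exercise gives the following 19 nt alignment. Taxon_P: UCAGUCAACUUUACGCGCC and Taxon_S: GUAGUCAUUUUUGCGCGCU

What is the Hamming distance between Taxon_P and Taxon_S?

The sequences differ at positions 1 (U/G), 2 (C/U), 8 (A/U), 9 (C/U), 13 (A/G), 19 (C/U).
That gives 6 mismatches out of 19 aligned sites, so the Hamming distance is 6.

6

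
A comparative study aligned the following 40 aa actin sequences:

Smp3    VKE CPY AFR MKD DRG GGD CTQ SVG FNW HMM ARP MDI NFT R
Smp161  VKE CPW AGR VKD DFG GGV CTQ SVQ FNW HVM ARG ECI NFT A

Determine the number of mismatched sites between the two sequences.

The sequences differ at positions 6 (Y/W), 8 (F/G), 10 (M/V), 14 (R/F), 18 (D/V), 24 (G/Q), 29 (M/V), 33 (P/G), 34 (M/E), 35 (D/C), 40 (R/A).
That gives 11 mismatches out of 40 aligned sites, so the Hamming distance is 11.

11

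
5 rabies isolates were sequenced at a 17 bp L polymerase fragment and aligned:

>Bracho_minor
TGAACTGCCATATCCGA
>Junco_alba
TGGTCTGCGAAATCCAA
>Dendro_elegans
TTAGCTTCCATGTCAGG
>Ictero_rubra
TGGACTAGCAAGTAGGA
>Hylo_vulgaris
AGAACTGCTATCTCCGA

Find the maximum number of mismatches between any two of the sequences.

Pairwise Hamming distances:
  Bracho_minor vs Junco_alba: 5
  Bracho_minor vs Dendro_elegans: 6
  Bracho_minor vs Ictero_rubra: 7
  Bracho_minor vs Hylo_vulgaris: 3
  Junco_alba vs Dendro_elegans: 10
  Junco_alba vs Ictero_rubra: 8
  Junco_alba vs Hylo_vulgaris: 7
  Dendro_elegans vs Ictero_rubra: 9
  Dendro_elegans vs Hylo_vulgaris: 8
  Ictero_rubra vs Hylo_vulgaris: 9
The largest is 10, between Junco_alba and Dendro_elegans.

10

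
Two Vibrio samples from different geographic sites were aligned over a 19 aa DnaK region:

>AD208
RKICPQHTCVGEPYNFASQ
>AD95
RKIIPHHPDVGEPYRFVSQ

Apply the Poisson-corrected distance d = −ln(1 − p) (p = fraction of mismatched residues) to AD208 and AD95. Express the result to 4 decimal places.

0.3795

The sequences differ at positions 4 (C/I), 6 (Q/H), 8 (T/P), 9 (C/D), 15 (N/R), 17 (A/V).
p = 6/19 = 0.315789.
d = −ln(1 − 0.315789) = −ln(0.684211) = 0.3795.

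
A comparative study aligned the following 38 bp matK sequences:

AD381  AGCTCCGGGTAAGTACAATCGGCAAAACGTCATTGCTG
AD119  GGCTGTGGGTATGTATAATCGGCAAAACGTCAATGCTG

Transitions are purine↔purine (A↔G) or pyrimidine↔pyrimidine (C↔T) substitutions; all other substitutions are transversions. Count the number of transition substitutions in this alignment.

Differing sites — 1:A/G (Ti); 5:C/G (Tv); 6:C/T (Ti); 12:A/T (Tv); 16:C/T (Ti); 33:T/A (Tv).
Of the 6 differences, 3 transitions and 3 transversions, so the answer is 3.

3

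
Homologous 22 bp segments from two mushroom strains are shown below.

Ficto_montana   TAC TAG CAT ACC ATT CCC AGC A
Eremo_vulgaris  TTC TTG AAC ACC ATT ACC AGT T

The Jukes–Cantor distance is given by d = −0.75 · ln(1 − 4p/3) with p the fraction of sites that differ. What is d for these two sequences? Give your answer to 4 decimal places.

Differing sites — 2:A/T; 5:A/T; 7:C/A; 9:T/C; 16:C/A; 21:C/T; 22:A/T.
p = 7/22 = 0.318182.
d = −0.75 · ln(1 − (4/3)·0.318182) = −0.75 · ln(0.575757) = −0.75 · (-0.552070) = 0.4141.

0.4141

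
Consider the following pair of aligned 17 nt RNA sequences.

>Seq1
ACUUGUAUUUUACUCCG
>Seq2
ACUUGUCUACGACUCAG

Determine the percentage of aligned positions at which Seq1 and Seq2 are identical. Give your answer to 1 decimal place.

70.6%

Differing sites — 7:A/C; 9:U/A; 10:U/C; 11:U/G; 16:C/A.
12 of the 17 sites match, so the percent identity is 12/17 × 100 = 70.6%.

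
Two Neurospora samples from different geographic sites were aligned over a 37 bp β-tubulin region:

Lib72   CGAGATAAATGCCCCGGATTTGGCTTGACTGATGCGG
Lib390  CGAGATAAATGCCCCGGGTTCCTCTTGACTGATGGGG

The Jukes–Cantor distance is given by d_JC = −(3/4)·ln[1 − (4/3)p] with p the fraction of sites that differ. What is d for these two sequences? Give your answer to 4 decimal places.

0.1490

The sequences differ at positions 18 (A/G), 21 (T/C), 22 (G/C), 23 (G/T), 35 (C/G).
p = 5/37 = 0.135135.
d = −0.75 · ln(1 − (4/3)·0.135135) = −0.75 · ln(0.819820) = −0.75 · (-0.198670) = 0.1490.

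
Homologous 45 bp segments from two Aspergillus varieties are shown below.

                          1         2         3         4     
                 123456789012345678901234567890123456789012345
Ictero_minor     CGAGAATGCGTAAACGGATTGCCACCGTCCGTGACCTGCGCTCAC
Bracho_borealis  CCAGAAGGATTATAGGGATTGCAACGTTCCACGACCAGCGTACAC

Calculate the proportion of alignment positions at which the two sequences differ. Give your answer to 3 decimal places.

0.311

Differing sites — 2:G/C; 7:T/G; 9:C/A; 10:G/T; 13:A/T; 15:C/G; 23:C/A; 26:C/G; 27:G/T; 31:G/A; 32:T/C; 37:T/A; 41:C/T; 42:T/A.
There are 14 differences over 45 sites, so p = 14/45 = 0.311.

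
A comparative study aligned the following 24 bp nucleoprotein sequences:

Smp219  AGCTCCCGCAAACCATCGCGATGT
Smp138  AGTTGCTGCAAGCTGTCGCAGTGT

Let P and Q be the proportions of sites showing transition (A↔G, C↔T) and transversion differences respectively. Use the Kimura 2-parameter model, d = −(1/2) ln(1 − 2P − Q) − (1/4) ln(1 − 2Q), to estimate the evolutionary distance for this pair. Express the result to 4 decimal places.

0.5122

The sequences differ at positions 3 (C/T, transition), 5 (C/G, transversion), 7 (C/T, transition), 12 (A/G, transition), 14 (C/T, transition), 15 (A/G, transition), 20 (G/A, transition), 21 (A/G, transition).
Of the 8 differences, 7 transitions and 1 transversion over 24 sites: P = 7/24 = 0.291667, Q = 1/24 = 0.041667.
d = −0.5·ln(0.374999) − 0.25·ln(0.916666) = −0.5·(-0.980832) − 0.25·(-0.087012) = 0.5122.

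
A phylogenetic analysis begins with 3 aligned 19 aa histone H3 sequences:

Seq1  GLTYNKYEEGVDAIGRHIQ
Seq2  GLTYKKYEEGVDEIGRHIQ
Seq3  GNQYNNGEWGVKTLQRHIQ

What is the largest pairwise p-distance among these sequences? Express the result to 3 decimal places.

Pairwise Hamming distances:
  Seq1 vs Seq2: 2
  Seq1 vs Seq3: 9
  Seq2 vs Seq3: 10
The largest is 10 mismatches, between Seq2 and Seq3; p = 10/19 = 0.526.

0.526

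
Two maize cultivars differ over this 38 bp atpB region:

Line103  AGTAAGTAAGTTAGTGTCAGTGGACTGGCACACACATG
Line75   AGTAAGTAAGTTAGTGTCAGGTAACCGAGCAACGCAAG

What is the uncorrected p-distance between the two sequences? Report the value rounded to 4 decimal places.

0.2632

Differing sites — 21:T/G; 22:G/T; 23:G/A; 26:T/C; 28:G/A; 29:C/G; 30:A/C; 31:C/A; 34:A/G; 37:T/A.
There are 10 differences over 38 sites, so p = 10/38 = 0.2632.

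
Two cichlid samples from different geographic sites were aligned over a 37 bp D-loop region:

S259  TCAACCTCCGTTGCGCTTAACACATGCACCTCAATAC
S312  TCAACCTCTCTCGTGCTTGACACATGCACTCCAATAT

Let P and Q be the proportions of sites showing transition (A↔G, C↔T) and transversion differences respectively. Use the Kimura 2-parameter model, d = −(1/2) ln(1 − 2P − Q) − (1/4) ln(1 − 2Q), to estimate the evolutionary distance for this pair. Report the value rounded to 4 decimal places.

0.2738

Differing sites — 9:C/T (Ti); 10:G/C (Tv); 12:T/C (Ti); 14:C/T (Ti); 19:A/G (Ti); 30:C/T (Ti); 31:T/C (Ti); 37:C/T (Ti).
Of the 8 differences, 7 transitions and 1 transversion over 37 sites: P = 7/37 = 0.189189, Q = 1/37 = 0.027027.
d = −0.5·ln(0.594595) − 0.25·ln(0.945946) = −0.5·(-0.519875) − 0.25·(-0.055570) = 0.2738.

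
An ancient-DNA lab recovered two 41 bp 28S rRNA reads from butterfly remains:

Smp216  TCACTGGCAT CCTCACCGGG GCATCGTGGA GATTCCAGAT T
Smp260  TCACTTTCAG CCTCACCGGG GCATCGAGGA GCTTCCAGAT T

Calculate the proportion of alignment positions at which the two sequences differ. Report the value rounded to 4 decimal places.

Mismatches occur at site 6 (G↔T), site 7 (G↔T), site 10 (T↔G), site 27 (T↔A), site 32 (A↔C).
There are 5 differences over 41 sites, so p = 5/41 = 0.1220.

0.1220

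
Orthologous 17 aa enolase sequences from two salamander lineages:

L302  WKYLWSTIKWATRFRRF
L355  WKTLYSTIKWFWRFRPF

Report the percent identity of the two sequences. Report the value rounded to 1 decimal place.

The sequences differ at positions 3 (Y/T), 5 (W/Y), 11 (A/F), 12 (T/W), 16 (R/P).
12 of the 17 sites match, so the percent identity is 12/17 × 100 = 70.6%.

70.6%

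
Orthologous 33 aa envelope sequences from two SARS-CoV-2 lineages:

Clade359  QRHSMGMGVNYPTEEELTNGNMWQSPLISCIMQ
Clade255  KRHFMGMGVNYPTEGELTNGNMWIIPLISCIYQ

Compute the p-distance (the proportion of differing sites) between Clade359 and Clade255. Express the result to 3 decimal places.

The sequences differ at positions 1 (Q/K), 4 (S/F), 15 (E/G), 24 (Q/I), 25 (S/I), 32 (M/Y).
There are 6 differences over 33 sites, so p = 6/33 = 0.182.

0.182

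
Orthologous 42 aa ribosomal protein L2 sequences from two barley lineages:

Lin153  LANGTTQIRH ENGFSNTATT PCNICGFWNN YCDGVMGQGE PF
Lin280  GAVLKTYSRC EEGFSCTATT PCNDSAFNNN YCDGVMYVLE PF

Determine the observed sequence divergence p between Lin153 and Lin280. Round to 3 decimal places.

Differing sites — 1:L/G; 3:N/V; 4:G/L; 5:T/K; 7:Q/Y; 8:I/S; 10:H/C; 12:N/E; 16:N/C; 24:I/D; 25:C/S; 26:G/A; 28:W/N; 37:G/Y; 38:Q/V; 39:G/L.
There are 16 differences over 42 sites, so p = 16/42 = 0.381.

0.381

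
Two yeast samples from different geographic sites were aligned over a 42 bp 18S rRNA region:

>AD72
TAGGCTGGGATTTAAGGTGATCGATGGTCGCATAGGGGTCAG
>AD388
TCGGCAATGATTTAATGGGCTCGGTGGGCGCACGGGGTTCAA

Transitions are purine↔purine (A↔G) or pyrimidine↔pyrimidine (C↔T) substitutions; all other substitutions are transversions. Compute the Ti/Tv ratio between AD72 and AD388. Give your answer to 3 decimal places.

0.625

Differing sites — 2:A/C (Tv); 6:T/A (Tv); 7:G/A (Ti); 8:G/T (Tv); 16:G/T (Tv); 18:T/G (Tv); 20:A/C (Tv); 24:A/G (Ti); 28:T/G (Tv); 33:T/C (Ti); 34:A/G (Ti); 38:G/T (Tv); 42:G/A (Ti).
Of the 13 differences, 5 transitions and 8 transversions, so Ti/Tv = 5/8 = 0.625.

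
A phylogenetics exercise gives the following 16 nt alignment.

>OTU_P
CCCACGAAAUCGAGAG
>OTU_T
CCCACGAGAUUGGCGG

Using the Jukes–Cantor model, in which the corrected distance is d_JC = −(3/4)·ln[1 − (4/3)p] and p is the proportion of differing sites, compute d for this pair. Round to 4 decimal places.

0.4042

The sequences differ at positions 8 (A/G), 11 (C/U), 13 (A/G), 14 (G/C), 15 (A/G).
p = 5/16 = 0.312500.
d = −0.75 · ln(1 − (4/3)·0.312500) = −0.75 · ln(0.583333) = −0.75 · (-0.538997) = 0.4042.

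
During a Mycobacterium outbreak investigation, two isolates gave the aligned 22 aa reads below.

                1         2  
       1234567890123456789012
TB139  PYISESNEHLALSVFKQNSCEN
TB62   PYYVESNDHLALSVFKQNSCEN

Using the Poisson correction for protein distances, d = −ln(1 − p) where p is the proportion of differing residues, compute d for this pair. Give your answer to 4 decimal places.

0.1466

Mismatches occur at site 3 (I/Y), site 4 (S/V), site 8 (E/D).
p = 3/22 = 0.136364.
d = −ln(1 − 0.136364) = −ln(0.863636) = 0.1466.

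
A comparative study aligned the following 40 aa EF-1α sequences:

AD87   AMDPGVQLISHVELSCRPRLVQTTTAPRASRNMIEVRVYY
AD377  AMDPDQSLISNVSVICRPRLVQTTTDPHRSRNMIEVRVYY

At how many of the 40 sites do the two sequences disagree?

10

Differing sites — 5:G/D; 6:V/Q; 7:Q/S; 11:H/N; 13:E/S; 14:L/V; 15:S/I; 26:A/D; 28:R/H; 29:A/R.
That gives 10 mismatches out of 40 aligned sites, so the Hamming distance is 10.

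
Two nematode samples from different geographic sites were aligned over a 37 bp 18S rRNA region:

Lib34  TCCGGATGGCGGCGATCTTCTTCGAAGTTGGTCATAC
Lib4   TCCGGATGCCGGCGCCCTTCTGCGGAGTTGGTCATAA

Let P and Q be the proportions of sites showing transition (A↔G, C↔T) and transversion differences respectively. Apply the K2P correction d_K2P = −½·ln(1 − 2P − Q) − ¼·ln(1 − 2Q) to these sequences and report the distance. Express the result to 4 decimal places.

0.1827

Mismatches occur at site 9 (G/C, transversion), site 15 (A/C, transversion), site 16 (T/C, transition), site 22 (T/G, transversion), site 25 (A/G, transition), site 37 (C/A, transversion).
Of the 6 differences, 2 transitions and 4 transversions over 37 sites: P = 2/37 = 0.054054, Q = 4/37 = 0.108108.
d = −0.5·ln(0.783784) − 0.25·ln(0.783784) = −0.5·(-0.243622) − 0.25·(-0.243622) = 0.1827.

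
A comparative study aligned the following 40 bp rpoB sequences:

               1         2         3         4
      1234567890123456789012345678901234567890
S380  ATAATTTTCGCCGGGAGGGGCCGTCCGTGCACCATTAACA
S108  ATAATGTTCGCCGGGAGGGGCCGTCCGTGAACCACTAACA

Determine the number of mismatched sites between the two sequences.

3

Differing sites — 6:T/G; 30:C/A; 35:T/C.
That gives 3 mismatches out of 40 aligned sites, so the Hamming distance is 3.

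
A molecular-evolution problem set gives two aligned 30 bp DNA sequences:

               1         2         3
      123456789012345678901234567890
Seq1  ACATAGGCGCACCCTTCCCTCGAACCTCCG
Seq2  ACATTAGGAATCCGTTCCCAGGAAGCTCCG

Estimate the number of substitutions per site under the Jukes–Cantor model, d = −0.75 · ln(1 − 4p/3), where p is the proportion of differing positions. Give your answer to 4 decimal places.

Mismatches occur at site 5 (A→T), site 6 (G→A), site 8 (C→G), site 9 (G→A), site 10 (C→A), site 11 (A→T), site 14 (C→G), site 20 (T→A), site 21 (C→G), site 25 (C→G).
p = 10/30 = 0.333333.
d = −0.75 · ln(1 − (4/3)·0.333333) = −0.75 · ln(0.555556) = −0.75 · (-0.587786) = 0.4408.

0.4408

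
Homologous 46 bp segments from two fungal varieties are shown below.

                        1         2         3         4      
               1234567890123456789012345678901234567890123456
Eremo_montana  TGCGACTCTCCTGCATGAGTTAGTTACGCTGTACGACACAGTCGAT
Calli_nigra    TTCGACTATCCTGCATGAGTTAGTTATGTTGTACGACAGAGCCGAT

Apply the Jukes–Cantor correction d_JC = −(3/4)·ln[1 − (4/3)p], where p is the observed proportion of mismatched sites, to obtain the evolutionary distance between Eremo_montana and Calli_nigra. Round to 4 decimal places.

The sequences differ at positions 2 (G/T), 8 (C/A), 27 (C/T), 29 (C/T), 39 (C/G), 42 (T/C).
p = 6/46 = 0.130435.
d = −0.75 · ln(1 − (4/3)·0.130435) = −0.75 · ln(0.826087) = −0.75 · (-0.191055) = 0.1433.

0.1433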